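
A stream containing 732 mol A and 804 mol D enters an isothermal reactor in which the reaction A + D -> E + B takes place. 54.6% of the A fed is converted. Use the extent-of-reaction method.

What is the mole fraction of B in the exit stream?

0.26

A reacted = 0.546 × 732 = 399.7 mol; ν_A = −1, so ξ = 399.7/1 = 399.7 mol.
Outlet amounts (n = n₀ + ν ξ):
  A: 732 − 1(399.7) = 332.3
  D: 804 − 1(399.7) = 404.3
  E: 0 + 1(399.7) = 399.7
  B: 0 + 1(399.7) = 399.7
Total out = 1536 mol; y_B = 399.7 / 1536 = 0.2602.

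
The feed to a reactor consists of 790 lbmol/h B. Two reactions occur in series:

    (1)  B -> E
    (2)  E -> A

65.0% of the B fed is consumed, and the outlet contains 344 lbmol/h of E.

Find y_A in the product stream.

0.215

Conversion of B: B consumed = 1ξ₁ = 0.65 × 790 → ξ₁ = 513.5 lbmol/h.
E balance: n_E = 0 + 1ξ₁ − 1ξ₂ = 344 → ξ₂ = (1·513.5 − 344)/1 = 169.5 lbmol/h.
Outlet amounts (n = n₀ + Σ ν·ξ):
  B: 790 − 1(513.5) = 276.5
  E: 0 + 1(513.5) − 1(169.5) = 344
  A: 0 + 1(169.5) = 169.5
Total out = 790 lbmol/h; y_A = 169.5 / 790 = 0.2146.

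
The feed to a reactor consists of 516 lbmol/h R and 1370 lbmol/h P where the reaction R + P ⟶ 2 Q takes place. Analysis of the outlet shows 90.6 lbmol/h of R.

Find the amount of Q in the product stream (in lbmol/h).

For R: n = n₀ − 1ξ → 90.6 = 516 − 1ξ, giving ξ = 425.4 lbmol/h.
Outlet amounts (n = n₀ + ν ξ):
  R: 516 − 1(425.4) = 90.6
  P: 1370 − 1(425.4) = 944.6
  Q: 0 + 2(425.4) = 850.8

851 lbmol/h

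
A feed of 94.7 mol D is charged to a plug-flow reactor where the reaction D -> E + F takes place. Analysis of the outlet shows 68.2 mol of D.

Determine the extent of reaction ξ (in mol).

ξ = 26.5 mol

For D: n = n₀ − 1ξ → 68.2 = 94.7 − 1ξ, giving ξ = 26.5 mol.
Outlet amounts (n = n₀ + ν ξ):
  D: 94.7 − 1(26.5) = 68.2
  E: 0 + 1(26.5) = 26.5
  F: 0 + 1(26.5) = 26.5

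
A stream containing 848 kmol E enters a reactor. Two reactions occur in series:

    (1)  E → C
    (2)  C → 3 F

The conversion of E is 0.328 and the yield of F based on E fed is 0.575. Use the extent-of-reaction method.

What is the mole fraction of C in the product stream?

Conversion of E: E consumed = 1ξ₁ = 0.328 × 848 → ξ₁ = 278.1 kmol.
Yield of F: 3ξ₂ / 848 = 0.575 → ξ₂ = 162.5 kmol.
Outlet amounts (n = n₀ + Σ ν·ξ):
  E: 848 − 1(278.1) = 569.9
  C: 0 + 1(278.1) − 1(162.5) = 115.6
  F: 0 + 3(162.5) = 487.6
Total out = 1173 kmol; y_C = 115.6 / 1173 = 0.09855.

0.0986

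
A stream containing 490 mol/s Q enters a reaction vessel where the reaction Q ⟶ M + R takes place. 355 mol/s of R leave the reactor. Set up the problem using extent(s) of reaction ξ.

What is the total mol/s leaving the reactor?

For R: n = n₀ + 1ξ → 355 = 0 + 1ξ, giving ξ = 355 mol/s.
Outlet amounts (n = n₀ + ν ξ):
  Q: 490 − 1(355) = 135
  M: 0 + 1(355) = 355
  R: 0 + 1(355) = 355
Total out = 135 + 355 + 355 = 845 mol/s.

845 mol/s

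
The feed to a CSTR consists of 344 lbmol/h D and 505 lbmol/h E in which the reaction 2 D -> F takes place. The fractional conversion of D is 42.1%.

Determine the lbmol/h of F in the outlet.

72.4 lbmol/h

D reacted = 0.421 × 344 = 144.8 lbmol/h; ν_D = −2, so ξ = 144.8/2 = 72.41 lbmol/h.
Outlet amounts (n = n₀ + ν ξ):
  D: 344 − 2(72.41) = 199.2
  F: 0 + 1(72.41) = 72.41
  E: 505 (inert)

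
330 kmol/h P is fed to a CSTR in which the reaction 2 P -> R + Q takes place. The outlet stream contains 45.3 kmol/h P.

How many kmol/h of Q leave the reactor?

142 kmol/h

For P: n = n₀ − 2ξ → 45.3 = 330 − 2ξ, giving ξ = 142.3 kmol/h.
Outlet amounts (n = n₀ + ν ξ):
  P: 330 − 2(142.3) = 45.3
  R: 0 + 1(142.3) = 142.3
  Q: 0 + 1(142.3) = 142.3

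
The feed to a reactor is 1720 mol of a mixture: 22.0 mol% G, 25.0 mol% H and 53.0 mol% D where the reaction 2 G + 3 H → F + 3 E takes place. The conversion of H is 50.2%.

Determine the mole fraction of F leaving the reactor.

H reacted = 0.502 × 430 = 215.9 mol; ν_H = −3, so ξ = 215.9/3 = 71.95 mol.
Outlet amounts (n = n₀ + ν ξ):
  G: 378.4 − 2(71.95) = 234.5
  H: 430 − 3(71.95) = 214.1
  F: 0 + 1(71.95) = 71.95
  E: 0 + 3(71.95) = 215.9
  D: 911.6 (inert)
Total out = 1648 mol; y_F = 71.95 / 1648 = 0.04366.

0.0437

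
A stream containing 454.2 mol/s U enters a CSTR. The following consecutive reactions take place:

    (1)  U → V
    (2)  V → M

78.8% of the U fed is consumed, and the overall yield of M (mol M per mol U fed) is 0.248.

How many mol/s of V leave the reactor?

245 mol/s

Conversion of U: U consumed = 1ξ₁ = 0.788 × 454.2 → ξ₁ = 357.9 mol/s.
Yield of M: 1ξ₂ / 454.2 = 0.248 → ξ₂ = 112.6 mol/s.
Outlet amounts (n = n₀ + Σ ν·ξ):
  U: 454.2 − 1(357.9) = 96.29
  V: 0 + 1(357.9) − 1(112.6) = 245.3
  M: 0 + 1(112.6) = 112.6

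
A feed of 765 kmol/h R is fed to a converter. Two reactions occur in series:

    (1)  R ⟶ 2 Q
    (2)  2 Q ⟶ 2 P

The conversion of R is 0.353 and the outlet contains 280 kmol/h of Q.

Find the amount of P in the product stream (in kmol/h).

Conversion of R: R consumed = 1ξ₁ = 0.353 × 765 → ξ₁ = 270 kmol/h.
Q balance: n_Q = 0 + 2ξ₁ − 2ξ₂ = 280 → ξ₂ = (2·270 − 280)/2 = 130 kmol/h.
Outlet amounts (n = n₀ + Σ ν·ξ):
  R: 765 − 1(270) = 495
  Q: 0 + 2(270) − 2(130) = 280
  P: 0 + 2(130) = 260.1

260 kmol/h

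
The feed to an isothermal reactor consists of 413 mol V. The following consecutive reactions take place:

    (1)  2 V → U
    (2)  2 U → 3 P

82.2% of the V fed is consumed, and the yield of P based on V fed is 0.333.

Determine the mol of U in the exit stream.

78.1 mol

Conversion of V: V consumed = 2ξ₁ = 0.822 × 413 → ξ₁ = 169.7 mol.
Yield of P: 3ξ₂ / 413 = 0.333 → ξ₂ = 45.84 mol.
Outlet amounts (n = n₀ + Σ ν·ξ):
  V: 413 − 2(169.7) = 73.51
  U: 0 + 1(169.7) − 2(45.84) = 78.06
  P: 0 + 3(45.84) = 137.5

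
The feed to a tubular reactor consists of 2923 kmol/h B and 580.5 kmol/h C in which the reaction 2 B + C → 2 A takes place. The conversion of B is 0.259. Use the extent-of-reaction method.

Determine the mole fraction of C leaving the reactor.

0.0646

B reacted = 0.259 × 2923 = 757.1 kmol/h; ν_B = −2, so ξ = 757.1/2 = 378.5 kmol/h.
Outlet amounts (n = n₀ + ν ξ):
  B: 2923 − 2(378.5) = 2166
  C: 580.5 − 1(378.5) = 202
  A: 0 + 2(378.5) = 757.1
Total out = 3125 kmol/h; y_C = 202 / 3125 = 0.06463.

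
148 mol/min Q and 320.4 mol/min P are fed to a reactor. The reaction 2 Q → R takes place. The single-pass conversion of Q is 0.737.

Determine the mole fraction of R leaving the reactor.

Q reacted = 0.737 × 148 = 109.1 mol/min; ν_Q = −2, so ξ = 109.1/2 = 54.54 mol/min.
Outlet amounts (n = n₀ + ν ξ):
  Q: 148 − 2(54.54) = 38.92
  R: 0 + 1(54.54) = 54.54
  P: 320.4 (inert)
Total out = 413.9 mol/min; y_R = 54.54 / 413.9 = 0.1318.

0.132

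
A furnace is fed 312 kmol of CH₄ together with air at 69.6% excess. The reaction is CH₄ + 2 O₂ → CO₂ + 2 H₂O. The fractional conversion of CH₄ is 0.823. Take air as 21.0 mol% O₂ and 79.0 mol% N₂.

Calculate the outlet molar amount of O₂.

Stoichiometric O₂ = 2 × 312 = 624 kmol; O₂ fed = 624 × 1.696 = 1058 kmol.
N₂ fed = 1058 × 79/21 = 3981 kmol.
Fuel reacted = 0.823 × 312 → ξ = 256.8 kmol.
Outlet (n = n₀ + ν ξ):
  CH₄: 312 − 1(256.8) = 55.22
  O₂: 1058 − 2(256.8) = 544.8
  N₂: 3981 (inert)
  CO₂: 0 + 1(256.8) = 256.8
  H₂O: 0 + 2(256.8) = 513.6

545 kmol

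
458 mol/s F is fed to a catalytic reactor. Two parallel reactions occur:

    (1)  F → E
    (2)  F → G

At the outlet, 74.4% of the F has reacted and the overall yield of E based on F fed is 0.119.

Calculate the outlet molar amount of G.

286 mol/s

Yield of E: 1ξ₁ / 458 = 0.119 → ξ₁ = 54.5 mol/s.
Conversion of F: 1ξ₁ + 1ξ₂ = 0.744 × 458 = 340.8 → ξ₂ = 286.2 mol/s.
Outlet amounts (n = n₀ + Σ ν·ξ):
  F: 458 − 1(54.5) − 1(286.2) = 117.2
  E: 0 + 1(54.5) = 54.5
  G: 0 + 1(286.2) = 286.2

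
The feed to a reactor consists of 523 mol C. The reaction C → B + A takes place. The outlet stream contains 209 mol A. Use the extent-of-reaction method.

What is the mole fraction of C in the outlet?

For A: n = n₀ + 1ξ → 209 = 0 + 1ξ, giving ξ = 209 mol.
Outlet amounts (n = n₀ + ν ξ):
  C: 523 − 1(209) = 314
  B: 0 + 1(209) = 209
  A: 0 + 1(209) = 209
Total out = 732 mol; y_C = 314 / 732 = 0.429.

0.429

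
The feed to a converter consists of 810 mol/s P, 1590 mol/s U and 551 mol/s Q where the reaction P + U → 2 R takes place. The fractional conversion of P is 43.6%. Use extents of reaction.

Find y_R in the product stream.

P reacted = 0.436 × 810 = 353.2 mol/s; ν_P = −1, so ξ = 353.2/1 = 353.2 mol/s.
Outlet amounts (n = n₀ + ν ξ):
  P: 810 − 1(353.2) = 456.8
  U: 1590 − 1(353.2) = 1237
  R: 0 + 2(353.2) = 706.3
  Q: 551 (inert)
Total out = 2951 mol/s; y_R = 706.3 / 2951 = 0.2393.

0.239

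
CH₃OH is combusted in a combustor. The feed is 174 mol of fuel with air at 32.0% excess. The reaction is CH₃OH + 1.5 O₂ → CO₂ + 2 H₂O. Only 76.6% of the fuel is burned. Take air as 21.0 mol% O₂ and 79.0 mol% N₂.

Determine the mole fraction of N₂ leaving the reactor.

Stoichiometric O₂ = 1.5 × 174 = 261 mol; O₂ fed = 261 × 1.320 = 344.5 mol.
N₂ fed = 344.5 × 79/21 = 1296 mol.
Fuel reacted = 0.766 × 174 → ξ = 133.3 mol.
Outlet (n = n₀ + ν ξ):
  CH₃OH: 174 − 1(133.3) = 40.72
  O₂: 344.5 − 1.5(133.3) = 144.6
  N₂: 1296 (inert)
  CO₂: 0 + 1(133.3) = 133.3
  H₂O: 0 + 2(133.3) = 266.6
Total out = 1881 mol; y_N₂ = 1296 / 1881 = 0.6889.

0.689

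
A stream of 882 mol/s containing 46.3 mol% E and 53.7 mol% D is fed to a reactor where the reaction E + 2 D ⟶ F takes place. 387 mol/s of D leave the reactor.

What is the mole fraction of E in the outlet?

For D: n = n₀ − 2ξ → 387 = 473.6 − 2ξ, giving ξ = 43.32 mol/s.
Outlet amounts (n = n₀ + ν ξ):
  E: 408.4 − 1(43.32) = 365
  D: 473.6 − 2(43.32) = 387
  F: 0 + 1(43.32) = 43.32
Total out = 795.4 mol/s; y_E = 365 / 795.4 = 0.459.

0.459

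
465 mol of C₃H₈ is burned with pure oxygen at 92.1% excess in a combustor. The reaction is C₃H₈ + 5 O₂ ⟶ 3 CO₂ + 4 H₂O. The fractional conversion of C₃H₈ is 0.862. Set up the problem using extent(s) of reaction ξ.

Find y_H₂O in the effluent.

Stoichiometric O₂ = 5 × 465 = 2325 mol; O₂ fed = 2325 × 1.921 = 4466 mol.
Fuel reacted = 0.862 × 465 → ξ = 400.8 mol.
Outlet (n = n₀ + ν ξ):
  C₃H₈: 465 − 1(400.8) = 64.17
  O₂: 4466 − 5(400.8) = 2462
  CO₂: 0 + 3(400.8) = 1202
  H₂O: 0 + 4(400.8) = 1603
Total out = 5332 mol; y_H₂O = 1603 / 5332 = 0.3007.

0.301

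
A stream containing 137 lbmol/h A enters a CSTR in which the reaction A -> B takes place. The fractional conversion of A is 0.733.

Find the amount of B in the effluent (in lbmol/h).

A reacted = 0.733 × 137 = 100.4 lbmol/h; ν_A = −1, so ξ = 100.4/1 = 100.4 lbmol/h.
Outlet amounts (n = n₀ + ν ξ):
  A: 137 − 1(100.4) = 36.58
  B: 0 + 1(100.4) = 100.4

100 lbmol/h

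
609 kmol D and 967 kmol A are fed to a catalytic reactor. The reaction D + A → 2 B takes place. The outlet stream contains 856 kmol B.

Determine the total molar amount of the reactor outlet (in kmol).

1580 kmol

For B: n = n₀ + 2ξ → 856 = 0 + 2ξ, giving ξ = 428 kmol.
Outlet amounts (n = n₀ + ν ξ):
  D: 609 − 1(428) = 181
  A: 967 − 1(428) = 539
  B: 0 + 2(428) = 856
Total out = 181 + 539 + 856 = 1576 kmol.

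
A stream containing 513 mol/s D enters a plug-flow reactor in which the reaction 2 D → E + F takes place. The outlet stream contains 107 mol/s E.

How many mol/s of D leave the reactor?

For E: n = n₀ + 1ξ → 107 = 0 + 1ξ, giving ξ = 107 mol/s.
Outlet amounts (n = n₀ + ν ξ):
  D: 513 − 2(107) = 299
  E: 0 + 1(107) = 107
  F: 0 + 1(107) = 107

299 mol/s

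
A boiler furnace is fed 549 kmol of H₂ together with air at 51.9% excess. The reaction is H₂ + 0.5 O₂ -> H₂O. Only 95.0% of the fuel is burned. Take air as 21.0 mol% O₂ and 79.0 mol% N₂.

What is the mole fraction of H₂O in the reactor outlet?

Stoichiometric O₂ = 0.5 × 549 = 274.5 kmol; O₂ fed = 274.5 × 1.519 = 417 kmol.
N₂ fed = 417 × 79/21 = 1569 kmol.
Fuel reacted = 0.95 × 549 → ξ = 521.5 kmol.
Outlet (n = n₀ + ν ξ):
  H₂: 549 − 1(521.5) = 27.45
  O₂: 417 − 0.5(521.5) = 156.2
  N₂: 1569 (inert)
  H₂O: 0 + 1(521.5) = 521.5
Total out = 2274 kmol; y_H₂O = 521.5 / 2274 = 0.2294.

0.229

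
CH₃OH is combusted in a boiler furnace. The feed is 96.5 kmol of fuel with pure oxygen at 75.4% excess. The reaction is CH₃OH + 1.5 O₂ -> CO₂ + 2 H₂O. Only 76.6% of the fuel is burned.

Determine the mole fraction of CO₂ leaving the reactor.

Stoichiometric O₂ = 1.5 × 96.5 = 144.8 kmol; O₂ fed = 144.8 × 1.754 = 253.9 kmol.
Fuel reacted = 0.766 × 96.5 → ξ = 73.92 kmol.
Outlet (n = n₀ + ν ξ):
  CH₃OH: 96.5 − 1(73.92) = 22.58
  O₂: 253.9 − 1.5(73.92) = 143
  CO₂: 0 + 1(73.92) = 73.92
  H₂O: 0 + 2(73.92) = 147.8
Total out = 387.4 kmol; y_CO₂ = 73.92 / 387.4 = 0.1908.

0.191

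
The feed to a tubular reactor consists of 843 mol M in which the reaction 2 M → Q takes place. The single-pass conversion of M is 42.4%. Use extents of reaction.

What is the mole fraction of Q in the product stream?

M reacted = 0.424 × 843 = 357.4 mol; ν_M = −2, so ξ = 357.4/2 = 178.7 mol.
Outlet amounts (n = n₀ + ν ξ):
  M: 843 − 2(178.7) = 485.6
  Q: 0 + 1(178.7) = 178.7
Total out = 664.3 mol; y_Q = 178.7 / 664.3 = 0.269.

0.269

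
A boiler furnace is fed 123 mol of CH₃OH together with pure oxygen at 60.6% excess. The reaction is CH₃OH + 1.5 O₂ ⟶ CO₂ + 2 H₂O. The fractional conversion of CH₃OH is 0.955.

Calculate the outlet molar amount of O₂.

Stoichiometric O₂ = 1.5 × 123 = 184.5 mol; O₂ fed = 184.5 × 1.606 = 296.3 mol.
Fuel reacted = 0.955 × 123 → ξ = 117.5 mol.
Outlet (n = n₀ + ν ξ):
  CH₃OH: 123 − 1(117.5) = 5.535
  O₂: 296.3 − 1.5(117.5) = 120.1
  CO₂: 0 + 1(117.5) = 117.5
  H₂O: 0 + 2(117.5) = 234.9

120 mol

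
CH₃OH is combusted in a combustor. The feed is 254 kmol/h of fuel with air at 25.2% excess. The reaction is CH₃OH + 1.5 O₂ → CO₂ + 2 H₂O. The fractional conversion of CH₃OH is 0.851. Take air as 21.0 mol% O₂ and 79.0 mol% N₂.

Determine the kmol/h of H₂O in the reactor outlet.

Stoichiometric O₂ = 1.5 × 254 = 381 kmol/h; O₂ fed = 381 × 1.252 = 477 kmol/h.
N₂ fed = 477 × 79/21 = 1794 kmol/h.
Fuel reacted = 0.851 × 254 → ξ = 216.2 kmol/h.
Outlet (n = n₀ + ν ξ):
  CH₃OH: 254 − 1(216.2) = 37.85
  O₂: 477 − 1.5(216.2) = 152.8
  N₂: 1794 (inert)
  CO₂: 0 + 1(216.2) = 216.2
  H₂O: 0 + 2(216.2) = 432.3

432 kmol/h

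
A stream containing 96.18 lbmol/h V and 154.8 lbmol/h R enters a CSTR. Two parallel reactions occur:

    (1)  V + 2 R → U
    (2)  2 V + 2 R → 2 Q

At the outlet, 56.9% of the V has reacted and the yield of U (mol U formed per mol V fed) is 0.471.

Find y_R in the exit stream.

0.363

Yield of U: 1ξ₁ / 96.18 = 0.471 → ξ₁ = 45.3 lbmol/h.
Conversion of V: 1ξ₁ + 2ξ₂ = 0.569 × 96.18 = 54.73 → ξ₂ = 4.713 lbmol/h.
Outlet amounts (n = n₀ + Σ ν·ξ):
  V: 96.18 − 1(45.3) − 2(4.713) = 41.45
  R: 154.8 − 2(45.3) − 2(4.713) = 54.77
  U: 0 + 1(45.3) = 45.3
  Q: 0 + 2(4.713) = 9.426
Total out = 151 lbmol/h; y_R = 54.77 / 151 = 0.3628.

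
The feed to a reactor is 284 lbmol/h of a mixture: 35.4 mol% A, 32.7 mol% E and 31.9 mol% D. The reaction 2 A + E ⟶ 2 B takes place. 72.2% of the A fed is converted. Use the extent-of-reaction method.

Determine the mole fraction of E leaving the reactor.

A reacted = 0.722 × 100.5 = 72.59 lbmol/h; ν_A = −2, so ξ = 72.59/2 = 36.29 lbmol/h.
Outlet amounts (n = n₀ + ν ξ):
  A: 100.5 − 2(36.29) = 27.95
  E: 92.87 − 1(36.29) = 56.57
  B: 0 + 2(36.29) = 72.59
  D: 90.6 (inert)
Total out = 247.7 lbmol/h; y_E = 56.57 / 247.7 = 0.2284.

0.228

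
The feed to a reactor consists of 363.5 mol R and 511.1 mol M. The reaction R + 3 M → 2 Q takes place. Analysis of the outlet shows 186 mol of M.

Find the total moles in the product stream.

For M: n = n₀ − 3ξ → 186 = 511.1 − 3ξ, giving ξ = 108.4 mol.
Outlet amounts (n = n₀ + ν ξ):
  R: 363.5 − 1(108.4) = 255.1
  M: 511.1 − 3(108.4) = 186
  Q: 0 + 2(108.4) = 216.7
Total out = 255.1 + 186 + 216.7 = 657.9 mol.

658 mol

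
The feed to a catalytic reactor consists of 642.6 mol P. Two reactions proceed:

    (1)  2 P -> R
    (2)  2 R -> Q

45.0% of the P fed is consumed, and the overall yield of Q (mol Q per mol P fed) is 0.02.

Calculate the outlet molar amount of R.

Conversion of P: P consumed = 2ξ₁ = 0.45 × 642.6 → ξ₁ = 144.6 mol.
Yield of Q: 1ξ₂ / 642.6 = 0.02 → ξ₂ = 12.85 mol.
Outlet amounts (n = n₀ + Σ ν·ξ):
  P: 642.6 − 2(144.6) = 353.4
  R: 0 + 1(144.6) − 2(12.85) = 118.9
  Q: 0 + 1(12.85) = 12.85

119 mol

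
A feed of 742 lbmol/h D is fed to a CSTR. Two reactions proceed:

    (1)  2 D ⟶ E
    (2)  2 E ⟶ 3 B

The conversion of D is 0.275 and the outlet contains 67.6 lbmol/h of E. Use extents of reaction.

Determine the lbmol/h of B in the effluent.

51.6 lbmol/h

Conversion of D: D consumed = 2ξ₁ = 0.275 × 742 → ξ₁ = 102 lbmol/h.
E balance: n_E = 0 + 1ξ₁ − 2ξ₂ = 67.6 → ξ₂ = (1·102 − 67.6)/2 = 17.21 lbmol/h.
Outlet amounts (n = n₀ + Σ ν·ξ):
  D: 742 − 2(102) = 538
  E: 0 + 1(102) − 2(17.21) = 67.6
  B: 0 + 3(17.21) = 51.64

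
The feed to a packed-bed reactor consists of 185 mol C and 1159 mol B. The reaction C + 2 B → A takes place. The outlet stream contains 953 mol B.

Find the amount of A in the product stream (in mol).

103 mol

For B: n = n₀ − 2ξ → 953 = 1159 − 2ξ, giving ξ = 103 mol.
Outlet amounts (n = n₀ + ν ξ):
  C: 185 − 1(103) = 82
  B: 1159 − 2(103) = 953
  A: 0 + 1(103) = 103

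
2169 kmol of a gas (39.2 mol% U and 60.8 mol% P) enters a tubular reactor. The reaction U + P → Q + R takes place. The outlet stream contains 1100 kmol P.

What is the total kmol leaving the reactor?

2170 kmol

For P: n = n₀ − 1ξ → 1100 = 1319 − 1ξ, giving ξ = 218.8 kmol.
Outlet amounts (n = n₀ + ν ξ):
  U: 850.2 − 1(218.8) = 631.5
  P: 1319 − 1(218.8) = 1100
  Q: 0 + 1(218.8) = 218.8
  R: 0 + 1(218.8) = 218.8
Total out = 631.5 + 1100 + 218.8 + 218.8 = 2169 kmol.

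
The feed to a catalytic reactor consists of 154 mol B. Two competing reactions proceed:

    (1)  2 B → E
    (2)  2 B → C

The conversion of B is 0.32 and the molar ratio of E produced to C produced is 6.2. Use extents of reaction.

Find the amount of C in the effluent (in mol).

3.42 mol

Conversion of B: B consumed = 0.32 × 154 = 49.28 mol = 2ξ₁ + 2ξ₂.
Selectivity: 1ξ₁ / (1ξ₂) = 6.2 → ξ₁ = 6.2 ξ₂.
Substitute: (2·6.2 + 2) ξ₂ = 49.28 → ξ₂ = 3.422 mol, ξ₁ = 21.22 mol.
Outlet amounts (n = n₀ + Σ ν·ξ):
  B: 154 − 2(21.22) − 2(3.422) = 104.7
  E: 0 + 1(21.22) = 21.22
  C: 0 + 1(3.422) = 3.422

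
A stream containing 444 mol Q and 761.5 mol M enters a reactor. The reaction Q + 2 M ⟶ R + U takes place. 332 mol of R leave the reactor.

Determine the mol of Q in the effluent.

For R: n = n₀ + 1ξ → 332 = 0 + 1ξ, giving ξ = 332 mol.
Outlet amounts (n = n₀ + ν ξ):
  Q: 444 − 1(332) = 112
  M: 761.5 − 2(332) = 97.5
  R: 0 + 1(332) = 332
  U: 0 + 1(332) = 332

112 mol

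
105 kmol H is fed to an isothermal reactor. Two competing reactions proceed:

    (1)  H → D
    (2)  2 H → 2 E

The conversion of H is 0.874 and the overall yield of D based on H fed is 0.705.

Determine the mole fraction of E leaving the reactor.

Yield of D: 1ξ₁ / 105 = 0.705 → ξ₁ = 74.02 kmol.
Conversion of H: 1ξ₁ + 2ξ₂ = 0.874 × 105 = 91.77 → ξ₂ = 8.873 kmol.
Outlet amounts (n = n₀ + Σ ν·ξ):
  H: 105 − 1(74.02) − 2(8.873) = 13.23
  D: 0 + 1(74.02) = 74.02
  E: 0 + 2(8.873) = 17.75
Total out = 105 kmol; y_E = 17.75 / 105 = 0.169.

0.169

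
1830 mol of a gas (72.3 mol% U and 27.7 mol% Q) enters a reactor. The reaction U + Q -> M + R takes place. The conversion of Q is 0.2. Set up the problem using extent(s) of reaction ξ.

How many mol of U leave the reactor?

1220 mol

Q reacted = 0.2 × 506.9 = 101.4 mol; ν_Q = −1, so ξ = 101.4/1 = 101.4 mol.
Outlet amounts (n = n₀ + ν ξ):
  U: 1323 − 1(101.4) = 1222
  Q: 506.9 − 1(101.4) = 405.5
  M: 0 + 1(101.4) = 101.4
  R: 0 + 1(101.4) = 101.4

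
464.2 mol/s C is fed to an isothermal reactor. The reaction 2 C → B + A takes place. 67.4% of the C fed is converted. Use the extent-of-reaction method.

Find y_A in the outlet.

0.337

C reacted = 0.674 × 464.2 = 312.9 mol/s; ν_C = −2, so ξ = 312.9/2 = 156.4 mol/s.
Outlet amounts (n = n₀ + ν ξ):
  C: 464.2 − 2(156.4) = 151.3
  B: 0 + 1(156.4) = 156.4
  A: 0 + 1(156.4) = 156.4
Total out = 464.2 mol/s; y_A = 156.4 / 464.2 = 0.337.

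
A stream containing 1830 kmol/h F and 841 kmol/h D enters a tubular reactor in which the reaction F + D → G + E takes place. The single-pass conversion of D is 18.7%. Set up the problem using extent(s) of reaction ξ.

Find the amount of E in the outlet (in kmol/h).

157 kmol/h

D reacted = 0.187 × 841 = 157.3 kmol/h; ν_D = −1, so ξ = 157.3/1 = 157.3 kmol/h.
Outlet amounts (n = n₀ + ν ξ):
  F: 1830 − 1(157.3) = 1673
  D: 841 − 1(157.3) = 683.7
  G: 0 + 1(157.3) = 157.3
  E: 0 + 1(157.3) = 157.3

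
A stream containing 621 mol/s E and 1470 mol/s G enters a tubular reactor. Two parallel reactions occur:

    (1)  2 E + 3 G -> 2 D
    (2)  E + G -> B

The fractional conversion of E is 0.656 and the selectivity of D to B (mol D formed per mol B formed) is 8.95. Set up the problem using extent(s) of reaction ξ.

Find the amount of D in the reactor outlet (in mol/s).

Conversion of E: E consumed = 0.656 × 621 = 407.4 mol/s = 2ξ₁ + 1ξ₂.
Selectivity: 2ξ₁ / (1ξ₂) = 8.95 → ξ₁ = 4.475 ξ₂.
Substitute: (2·4.475 + 1) ξ₂ = 407.4 → ξ₂ = 40.94 mol/s, ξ₁ = 183.2 mol/s.
Outlet amounts (n = n₀ + Σ ν·ξ):
  E: 621 − 2(183.2) − 1(40.94) = 213.6
  G: 1470 − 3(183.2) − 1(40.94) = 879.4
  D: 0 + 2(183.2) = 366.4
  B: 0 + 1(40.94) = 40.94

366 mol/s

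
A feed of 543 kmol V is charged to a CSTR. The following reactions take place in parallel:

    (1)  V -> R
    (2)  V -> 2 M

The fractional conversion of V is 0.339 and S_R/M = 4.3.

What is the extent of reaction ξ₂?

Conversion of V: V consumed = 0.339 × 543 = 184.1 kmol = 1ξ₁ + 1ξ₂.
Selectivity: 1ξ₁ / (2ξ₂) = 4.3 → ξ₁ = 8.6 ξ₂.
Substitute: (1·8.6 + 1) ξ₂ = 184.1 → ξ₂ = 19.17 kmol, ξ₁ = 164.9 kmol.
Outlet amounts (n = n₀ + Σ ν·ξ):
  V: 543 − 1(164.9) − 1(19.17) = 358.9
  R: 0 + 1(164.9) = 164.9
  M: 0 + 2(19.17) = 38.35

ξ₂ = 19.2 kmol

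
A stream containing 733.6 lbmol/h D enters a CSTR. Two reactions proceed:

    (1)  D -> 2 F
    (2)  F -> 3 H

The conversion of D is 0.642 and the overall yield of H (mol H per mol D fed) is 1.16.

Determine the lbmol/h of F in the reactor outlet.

658 lbmol/h

Conversion of D: D consumed = 1ξ₁ = 0.642 × 733.6 → ξ₁ = 471 lbmol/h.
Yield of H: 3ξ₂ / 733.6 = 1.16 → ξ₂ = 283.7 lbmol/h.
Outlet amounts (n = n₀ + Σ ν·ξ):
  D: 733.6 − 1(471) = 262.6
  F: 0 + 2(471) − 1(283.7) = 658.3
  H: 0 + 3(283.7) = 851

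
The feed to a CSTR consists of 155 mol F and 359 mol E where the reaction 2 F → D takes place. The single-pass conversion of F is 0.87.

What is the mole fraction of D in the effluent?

F reacted = 0.87 × 155 = 134.8 mol; ν_F = −2, so ξ = 134.8/2 = 67.42 mol.
Outlet amounts (n = n₀ + ν ξ):
  F: 155 − 2(67.42) = 20.15
  D: 0 + 1(67.42) = 67.42
  E: 359 (inert)
Total out = 446.6 mol; y_D = 67.42 / 446.6 = 0.151.

0.151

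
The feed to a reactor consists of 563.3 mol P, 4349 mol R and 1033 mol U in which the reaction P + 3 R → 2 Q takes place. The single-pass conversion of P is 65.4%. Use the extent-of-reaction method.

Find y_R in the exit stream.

0.623

P reacted = 0.654 × 563.3 = 368.4 mol; ν_P = −1, so ξ = 368.4/1 = 368.4 mol.
Outlet amounts (n = n₀ + ν ξ):
  P: 563.3 − 1(368.4) = 194.9
  R: 4349 − 3(368.4) = 3244
  Q: 0 + 2(368.4) = 736.8
  U: 1033 (inert)
Total out = 5209 mol; y_R = 3244 / 5209 = 0.6228.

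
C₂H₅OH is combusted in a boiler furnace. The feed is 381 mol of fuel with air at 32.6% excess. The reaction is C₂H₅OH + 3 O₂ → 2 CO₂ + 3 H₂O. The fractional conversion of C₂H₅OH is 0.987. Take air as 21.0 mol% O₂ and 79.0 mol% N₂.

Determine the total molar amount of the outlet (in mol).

7970 mol

Stoichiometric O₂ = 3 × 381 = 1143 mol; O₂ fed = 1143 × 1.326 = 1516 mol.
N₂ fed = 1516 × 79/21 = 5702 mol.
Fuel reacted = 0.987 × 381 → ξ = 376 mol.
Outlet (n = n₀ + ν ξ):
  C₂H₅OH: 381 − 1(376) = 4.953
  O₂: 1516 − 3(376) = 387.5
  N₂: 5702 (inert)
  CO₂: 0 + 2(376) = 752.1
  H₂O: 0 + 3(376) = 1128
Total out = 4.953 + 387.5 + 5702 + 752.1 + 1128 = 7974 mol.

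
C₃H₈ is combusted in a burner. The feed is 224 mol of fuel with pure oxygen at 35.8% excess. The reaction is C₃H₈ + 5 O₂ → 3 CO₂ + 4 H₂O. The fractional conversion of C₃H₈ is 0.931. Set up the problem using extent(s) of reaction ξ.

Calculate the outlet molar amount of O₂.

478 mol

Stoichiometric O₂ = 5 × 224 = 1120 mol; O₂ fed = 1120 × 1.358 = 1521 mol.
Fuel reacted = 0.931 × 224 → ξ = 208.5 mol.
Outlet (n = n₀ + ν ξ):
  C₃H₈: 224 − 1(208.5) = 15.46
  O₂: 1521 − 5(208.5) = 478.2
  CO₂: 0 + 3(208.5) = 625.6
  H₂O: 0 + 4(208.5) = 834.2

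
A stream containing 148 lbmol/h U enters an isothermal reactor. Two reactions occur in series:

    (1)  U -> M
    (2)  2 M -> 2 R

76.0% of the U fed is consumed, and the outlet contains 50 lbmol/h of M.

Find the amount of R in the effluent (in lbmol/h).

62.5 lbmol/h

Conversion of U: U consumed = 1ξ₁ = 0.76 × 148 → ξ₁ = 112.5 lbmol/h.
M balance: n_M = 0 + 1ξ₁ − 2ξ₂ = 50 → ξ₂ = (1·112.5 − 50)/2 = 31.24 lbmol/h.
Outlet amounts (n = n₀ + Σ ν·ξ):
  U: 148 − 1(112.5) = 35.52
  M: 0 + 1(112.5) − 2(31.24) = 50
  R: 0 + 2(31.24) = 62.48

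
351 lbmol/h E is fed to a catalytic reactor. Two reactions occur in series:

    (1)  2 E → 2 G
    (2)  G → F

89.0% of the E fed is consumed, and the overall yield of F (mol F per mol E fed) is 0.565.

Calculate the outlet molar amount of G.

114 lbmol/h

Conversion of E: E consumed = 2ξ₁ = 0.89 × 351 → ξ₁ = 156.2 lbmol/h.
Yield of F: 1ξ₂ / 351 = 0.565 → ξ₂ = 198.3 lbmol/h.
Outlet amounts (n = n₀ + Σ ν·ξ):
  E: 351 − 2(156.2) = 38.61
  G: 0 + 2(156.2) − 1(198.3) = 114.1
  F: 0 + 1(198.3) = 198.3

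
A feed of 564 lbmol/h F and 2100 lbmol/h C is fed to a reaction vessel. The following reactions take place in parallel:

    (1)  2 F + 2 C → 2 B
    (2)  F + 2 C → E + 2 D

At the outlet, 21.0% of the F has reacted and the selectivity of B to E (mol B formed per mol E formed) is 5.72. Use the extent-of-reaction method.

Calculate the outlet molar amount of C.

Conversion of F: F consumed = 0.21 × 564 = 118.4 lbmol/h = 2ξ₁ + 1ξ₂.
Selectivity: 2ξ₁ / (1ξ₂) = 5.72 → ξ₁ = 2.86 ξ₂.
Substitute: (2·2.86 + 1) ξ₂ = 118.4 → ξ₂ = 17.62 lbmol/h, ξ₁ = 50.41 lbmol/h.
Outlet amounts (n = n₀ + Σ ν·ξ):
  F: 564 − 2(50.41) − 1(17.62) = 445.6
  C: 2100 − 2(50.41) − 2(17.62) = 1964
  B: 0 + 2(50.41) = 100.8
  E: 0 + 1(17.62) = 17.62
  D: 0 + 2(17.62) = 35.25

1960 lbmol/h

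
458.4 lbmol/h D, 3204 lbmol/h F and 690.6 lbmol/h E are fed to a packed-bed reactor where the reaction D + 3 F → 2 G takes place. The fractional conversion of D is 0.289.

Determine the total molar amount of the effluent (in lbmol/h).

4090 lbmol/h

D reacted = 0.289 × 458.4 = 132.5 lbmol/h; ν_D = −1, so ξ = 132.5/1 = 132.5 lbmol/h.
Outlet amounts (n = n₀ + ν ξ):
  D: 458.4 − 1(132.5) = 325.9
  F: 3204 − 3(132.5) = 2807
  G: 0 + 2(132.5) = 265
  E: 690.6 (inert)
Total out = 325.9 + 2807 + 265 + 690.6 = 4088 lbmol/h.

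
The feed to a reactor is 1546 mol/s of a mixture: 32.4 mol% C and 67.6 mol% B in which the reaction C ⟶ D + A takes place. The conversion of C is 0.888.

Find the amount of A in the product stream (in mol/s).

445 mol/s

C reacted = 0.888 × 500.9 = 444.8 mol/s; ν_C = −1, so ξ = 444.8/1 = 444.8 mol/s.
Outlet amounts (n = n₀ + ν ξ):
  C: 500.9 − 1(444.8) = 56.1
  D: 0 + 1(444.8) = 444.8
  A: 0 + 1(444.8) = 444.8
  B: 1045 (inert)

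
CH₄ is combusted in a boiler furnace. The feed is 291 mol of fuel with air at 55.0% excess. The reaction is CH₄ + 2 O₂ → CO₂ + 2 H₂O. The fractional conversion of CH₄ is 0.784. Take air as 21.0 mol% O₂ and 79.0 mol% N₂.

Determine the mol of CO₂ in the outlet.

228 mol

Stoichiometric O₂ = 2 × 291 = 582 mol; O₂ fed = 582 × 1.550 = 902.1 mol.
N₂ fed = 902.1 × 79/21 = 3394 mol.
Fuel reacted = 0.784 × 291 → ξ = 228.1 mol.
Outlet (n = n₀ + ν ξ):
  CH₄: 291 − 1(228.1) = 62.86
  O₂: 902.1 − 2(228.1) = 445.8
  N₂: 3394 (inert)
  CO₂: 0 + 1(228.1) = 228.1
  H₂O: 0 + 2(228.1) = 456.3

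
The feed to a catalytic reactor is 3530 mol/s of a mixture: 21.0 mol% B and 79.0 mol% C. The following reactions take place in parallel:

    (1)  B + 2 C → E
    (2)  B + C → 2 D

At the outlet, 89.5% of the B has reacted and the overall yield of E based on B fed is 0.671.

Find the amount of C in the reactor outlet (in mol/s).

1630 mol/s

Yield of E: 1ξ₁ / 741.3 = 0.671 → ξ₁ = 497.4 mol/s.
Conversion of B: 1ξ₁ + 1ξ₂ = 0.895 × 741.3 = 663.5 → ξ₂ = 166.1 mol/s.
Outlet amounts (n = n₀ + Σ ν·ξ):
  B: 741.3 − 1(497.4) − 1(166.1) = 77.84
  C: 2789 − 2(497.4) − 1(166.1) = 1628
  E: 0 + 1(497.4) = 497.4
  D: 0 + 2(166.1) = 332.1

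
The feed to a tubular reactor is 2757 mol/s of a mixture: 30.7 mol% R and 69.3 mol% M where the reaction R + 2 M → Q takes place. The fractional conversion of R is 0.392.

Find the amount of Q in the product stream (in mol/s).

R reacted = 0.392 × 846.4 = 331.8 mol/s; ν_R = −1, so ξ = 331.8/1 = 331.8 mol/s.
Outlet amounts (n = n₀ + ν ξ):
  R: 846.4 − 1(331.8) = 514.6
  M: 1911 − 2(331.8) = 1247
  Q: 0 + 1(331.8) = 331.8

332 mol/s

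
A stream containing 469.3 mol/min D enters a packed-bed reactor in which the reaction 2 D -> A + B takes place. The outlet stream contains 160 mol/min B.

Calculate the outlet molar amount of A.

For B: n = n₀ + 1ξ → 160 = 0 + 1ξ, giving ξ = 160 mol/min.
Outlet amounts (n = n₀ + ν ξ):
  D: 469.3 − 2(160) = 149.3
  A: 0 + 1(160) = 160
  B: 0 + 1(160) = 160

160 mol/min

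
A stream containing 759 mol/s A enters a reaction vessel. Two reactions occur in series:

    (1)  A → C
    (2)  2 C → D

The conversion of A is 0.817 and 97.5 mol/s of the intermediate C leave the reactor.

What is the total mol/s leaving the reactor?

498 mol/s

Conversion of A: A consumed = 1ξ₁ = 0.817 × 759 → ξ₁ = 620.1 mol/s.
C balance: n_C = 0 + 1ξ₁ − 2ξ₂ = 97.5 → ξ₂ = (1·620.1 − 97.5)/2 = 261.3 mol/s.
Outlet amounts (n = n₀ + Σ ν·ξ):
  A: 759 − 1(620.1) = 138.9
  C: 0 + 1(620.1) − 2(261.3) = 97.5
  D: 0 + 1(261.3) = 261.3
Total out = 138.9 + 97.5 + 261.3 = 497.7 mol/s.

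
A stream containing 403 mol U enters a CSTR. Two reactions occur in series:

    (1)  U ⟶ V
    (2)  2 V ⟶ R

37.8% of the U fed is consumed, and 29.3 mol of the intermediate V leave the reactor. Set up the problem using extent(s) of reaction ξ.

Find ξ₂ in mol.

ξ₂ = 61.5 mol

Conversion of U: U consumed = 1ξ₁ = 0.378 × 403 → ξ₁ = 152.3 mol.
V balance: n_V = 0 + 1ξ₁ − 2ξ₂ = 29.3 → ξ₂ = (1·152.3 − 29.3)/2 = 61.52 mol.
Outlet amounts (n = n₀ + Σ ν·ξ):
  U: 403 − 1(152.3) = 250.7
  V: 0 + 1(152.3) − 2(61.52) = 29.3
  R: 0 + 1(61.52) = 61.52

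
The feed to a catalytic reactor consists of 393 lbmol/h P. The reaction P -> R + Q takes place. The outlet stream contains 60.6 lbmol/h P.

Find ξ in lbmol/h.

For P: n = n₀ − 1ξ → 60.6 = 393 − 1ξ, giving ξ = 332.4 lbmol/h.
Outlet amounts (n = n₀ + ν ξ):
  P: 393 − 1(332.4) = 60.6
  R: 0 + 1(332.4) = 332.4
  Q: 0 + 1(332.4) = 332.4

ξ = 332 lbmol/h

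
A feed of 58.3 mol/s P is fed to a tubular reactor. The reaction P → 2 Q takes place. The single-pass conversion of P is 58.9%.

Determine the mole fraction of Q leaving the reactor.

0.741

P reacted = 0.589 × 58.3 = 34.34 mol/s; ν_P = −1, so ξ = 34.34/1 = 34.34 mol/s.
Outlet amounts (n = n₀ + ν ξ):
  P: 58.3 − 1(34.34) = 23.96
  Q: 0 + 2(34.34) = 68.68
Total out = 92.64 mol/s; y_Q = 68.68 / 92.64 = 0.7413.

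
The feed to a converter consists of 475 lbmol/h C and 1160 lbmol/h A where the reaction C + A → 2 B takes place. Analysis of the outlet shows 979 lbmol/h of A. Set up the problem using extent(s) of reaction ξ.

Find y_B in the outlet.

0.221

For A: n = n₀ − 1ξ → 979 = 1160 − 1ξ, giving ξ = 181 lbmol/h.
Outlet amounts (n = n₀ + ν ξ):
  C: 475 − 1(181) = 294
  A: 1160 − 1(181) = 979
  B: 0 + 2(181) = 362
Total out = 1635 lbmol/h; y_B = 362 / 1635 = 0.2214.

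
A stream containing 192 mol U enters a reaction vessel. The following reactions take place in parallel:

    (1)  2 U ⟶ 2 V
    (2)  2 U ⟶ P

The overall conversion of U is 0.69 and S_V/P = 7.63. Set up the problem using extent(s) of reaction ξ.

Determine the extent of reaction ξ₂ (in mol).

ξ₂ = 13.8 mol

Conversion of U: U consumed = 0.69 × 192 = 132.5 mol = 2ξ₁ + 2ξ₂.
Selectivity: 2ξ₁ / (1ξ₂) = 7.63 → ξ₁ = 3.815 ξ₂.
Substitute: (2·3.815 + 2) ξ₂ = 132.5 → ξ₂ = 13.76 mol, ξ₁ = 52.48 mol.
Outlet amounts (n = n₀ + Σ ν·ξ):
  U: 192 − 2(52.48) − 2(13.76) = 59.52
  V: 0 + 2(52.48) = 105
  P: 0 + 1(13.76) = 13.76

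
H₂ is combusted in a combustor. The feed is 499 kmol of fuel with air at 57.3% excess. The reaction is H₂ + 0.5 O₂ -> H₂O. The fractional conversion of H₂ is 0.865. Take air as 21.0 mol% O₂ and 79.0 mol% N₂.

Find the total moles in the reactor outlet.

Stoichiometric O₂ = 0.5 × 499 = 249.5 kmol; O₂ fed = 249.5 × 1.573 = 392.5 kmol.
N₂ fed = 392.5 × 79/21 = 1476 kmol.
Fuel reacted = 0.865 × 499 → ξ = 431.6 kmol.
Outlet (n = n₀ + ν ξ):
  H₂: 499 − 1(431.6) = 67.37
  O₂: 392.5 − 0.5(431.6) = 176.6
  N₂: 1476 (inert)
  H₂O: 0 + 1(431.6) = 431.6
Total out = 67.37 + 176.6 + 1476 + 431.6 = 2152 kmol.

2150 kmol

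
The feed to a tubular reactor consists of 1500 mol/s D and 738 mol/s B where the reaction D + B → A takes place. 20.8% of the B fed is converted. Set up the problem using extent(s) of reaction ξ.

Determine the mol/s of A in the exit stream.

B reacted = 0.208 × 738 = 153.5 mol/s; ν_B = −1, so ξ = 153.5/1 = 153.5 mol/s.
Outlet amounts (n = n₀ + ν ξ):
  D: 1500 − 1(153.5) = 1346
  B: 738 − 1(153.5) = 584.5
  A: 0 + 1(153.5) = 153.5

154 mol/s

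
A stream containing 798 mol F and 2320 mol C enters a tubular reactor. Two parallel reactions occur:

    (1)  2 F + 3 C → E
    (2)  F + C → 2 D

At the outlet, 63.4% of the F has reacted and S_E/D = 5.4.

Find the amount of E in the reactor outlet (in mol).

Conversion of F: F consumed = 0.634 × 798 = 505.9 mol = 2ξ₁ + 1ξ₂.
Selectivity: 1ξ₁ / (2ξ₂) = 5.4 → ξ₁ = 10.8 ξ₂.
Substitute: (2·10.8 + 1) ξ₂ = 505.9 → ξ₂ = 22.39 mol, ξ₁ = 241.8 mol.
Outlet amounts (n = n₀ + Σ ν·ξ):
  F: 798 − 2(241.8) − 1(22.39) = 292.1
  C: 2320 − 3(241.8) − 1(22.39) = 1572
  E: 0 + 1(241.8) = 241.8
  D: 0 + 2(22.39) = 44.77

242 mol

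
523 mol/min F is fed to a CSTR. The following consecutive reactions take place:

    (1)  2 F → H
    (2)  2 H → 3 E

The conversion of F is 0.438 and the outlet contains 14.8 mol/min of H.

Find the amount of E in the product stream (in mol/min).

Conversion of F: F consumed = 2ξ₁ = 0.438 × 523 → ξ₁ = 114.5 mol/min.
H balance: n_H = 0 + 1ξ₁ − 2ξ₂ = 14.8 → ξ₂ = (1·114.5 − 14.8)/2 = 49.87 mol/min.
Outlet amounts (n = n₀ + Σ ν·ξ):
  F: 523 − 2(114.5) = 293.9
  H: 0 + 1(114.5) − 2(49.87) = 14.8
  E: 0 + 3(49.87) = 149.6

150 mol/min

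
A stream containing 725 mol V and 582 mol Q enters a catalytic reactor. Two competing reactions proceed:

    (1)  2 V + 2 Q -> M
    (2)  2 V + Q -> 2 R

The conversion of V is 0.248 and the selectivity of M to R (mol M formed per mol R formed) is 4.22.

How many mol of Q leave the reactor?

Conversion of V: V consumed = 0.248 × 725 = 179.8 mol = 2ξ₁ + 2ξ₂.
Selectivity: 1ξ₁ / (2ξ₂) = 4.22 → ξ₁ = 8.44 ξ₂.
Substitute: (2·8.44 + 2) ξ₂ = 179.8 → ξ₂ = 9.523 mol, ξ₁ = 80.38 mol.
Outlet amounts (n = n₀ + Σ ν·ξ):
  V: 725 − 2(80.38) − 2(9.523) = 545.2
  Q: 582 − 2(80.38) − 1(9.523) = 411.7
  M: 0 + 1(80.38) = 80.38
  R: 0 + 2(9.523) = 19.05

412 mol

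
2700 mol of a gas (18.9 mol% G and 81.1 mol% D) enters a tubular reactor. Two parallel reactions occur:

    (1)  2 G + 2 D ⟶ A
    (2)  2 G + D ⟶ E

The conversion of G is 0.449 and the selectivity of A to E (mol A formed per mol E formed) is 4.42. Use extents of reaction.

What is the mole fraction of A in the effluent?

Conversion of G: G consumed = 0.449 × 510.3 = 229.1 mol = 2ξ₁ + 2ξ₂.
Selectivity: 1ξ₁ / (1ξ₂) = 4.42 → ξ₁ = 4.42 ξ₂.
Substitute: (2·4.42 + 2) ξ₂ = 229.1 → ξ₂ = 21.14 mol, ξ₁ = 93.43 mol.
Outlet amounts (n = n₀ + Σ ν·ξ):
  G: 510.3 − 2(93.43) − 2(21.14) = 281.2
  D: 2190 − 2(93.43) − 1(21.14) = 1982
  A: 0 + 1(93.43) = 93.43
  E: 0 + 1(21.14) = 21.14
Total out = 2377 mol; y_A = 93.43 / 2377 = 0.0393.

0.0393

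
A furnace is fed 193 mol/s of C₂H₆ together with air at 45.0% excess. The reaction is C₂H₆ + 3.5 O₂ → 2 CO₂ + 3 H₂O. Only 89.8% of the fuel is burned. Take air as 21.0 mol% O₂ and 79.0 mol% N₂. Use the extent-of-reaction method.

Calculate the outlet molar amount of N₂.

3680 mol/s

Stoichiometric O₂ = 3.5 × 193 = 675.5 mol/s; O₂ fed = 675.5 × 1.450 = 979.5 mol/s.
N₂ fed = 979.5 × 79/21 = 3685 mol/s.
Fuel reacted = 0.898 × 193 → ξ = 173.3 mol/s.
Outlet (n = n₀ + ν ξ):
  C₂H₆: 193 − 1(173.3) = 19.69
  O₂: 979.5 − 3.5(173.3) = 372.9
  N₂: 3685 (inert)
  CO₂: 0 + 2(173.3) = 346.6
  H₂O: 0 + 3(173.3) = 519.9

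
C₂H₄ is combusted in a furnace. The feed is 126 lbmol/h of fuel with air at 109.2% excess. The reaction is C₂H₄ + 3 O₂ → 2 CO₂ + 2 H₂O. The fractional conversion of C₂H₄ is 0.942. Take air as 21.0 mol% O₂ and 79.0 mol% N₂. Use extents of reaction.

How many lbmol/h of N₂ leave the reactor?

2970 lbmol/h

Stoichiometric O₂ = 3 × 126 = 378 lbmol/h; O₂ fed = 378 × 2.092 = 790.8 lbmol/h.
N₂ fed = 790.8 × 79/21 = 2975 lbmol/h.
Fuel reacted = 0.942 × 126 → ξ = 118.7 lbmol/h.
Outlet (n = n₀ + ν ξ):
  C₂H₄: 126 − 1(118.7) = 7.308
  O₂: 790.8 − 3(118.7) = 434.7
  N₂: 2975 (inert)
  CO₂: 0 + 2(118.7) = 237.4
  H₂O: 0 + 2(118.7) = 237.4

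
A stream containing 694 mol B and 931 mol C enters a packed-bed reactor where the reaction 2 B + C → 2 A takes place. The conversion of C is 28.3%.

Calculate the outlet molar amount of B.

167 mol

C reacted = 0.283 × 931 = 263.5 mol; ν_C = −1, so ξ = 263.5/1 = 263.5 mol.
Outlet amounts (n = n₀ + ν ξ):
  B: 694 − 2(263.5) = 167.1
  C: 931 − 1(263.5) = 667.5
  A: 0 + 2(263.5) = 526.9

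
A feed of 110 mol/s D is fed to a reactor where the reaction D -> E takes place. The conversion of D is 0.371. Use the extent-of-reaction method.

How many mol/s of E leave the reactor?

40.8 mol/s

D reacted = 0.371 × 110 = 40.81 mol/s; ν_D = −1, so ξ = 40.81/1 = 40.81 mol/s.
Outlet amounts (n = n₀ + ν ξ):
  D: 110 − 1(40.81) = 69.19
  E: 0 + 1(40.81) = 40.81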